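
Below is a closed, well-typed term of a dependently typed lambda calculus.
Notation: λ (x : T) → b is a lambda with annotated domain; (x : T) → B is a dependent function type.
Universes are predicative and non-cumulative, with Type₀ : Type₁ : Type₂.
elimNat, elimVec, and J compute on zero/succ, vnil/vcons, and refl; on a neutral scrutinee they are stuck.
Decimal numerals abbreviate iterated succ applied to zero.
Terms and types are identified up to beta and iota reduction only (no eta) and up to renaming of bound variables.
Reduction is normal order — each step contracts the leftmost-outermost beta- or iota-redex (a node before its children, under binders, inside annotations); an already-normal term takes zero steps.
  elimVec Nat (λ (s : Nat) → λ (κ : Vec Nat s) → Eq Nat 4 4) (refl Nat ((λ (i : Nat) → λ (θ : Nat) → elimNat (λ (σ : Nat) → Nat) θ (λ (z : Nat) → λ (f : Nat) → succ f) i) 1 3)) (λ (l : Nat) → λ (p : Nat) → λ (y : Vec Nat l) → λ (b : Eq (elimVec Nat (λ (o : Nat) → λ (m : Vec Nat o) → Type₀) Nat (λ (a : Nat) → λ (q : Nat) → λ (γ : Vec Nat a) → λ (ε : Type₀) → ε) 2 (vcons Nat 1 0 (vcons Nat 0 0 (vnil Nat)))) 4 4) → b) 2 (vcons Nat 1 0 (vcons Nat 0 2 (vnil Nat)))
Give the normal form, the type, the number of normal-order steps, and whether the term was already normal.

normal form:
  refl Nat 4
type:
  Eq Nat 4 4
steps to reach normal form (normal order): 17
started in normal form: no
first contracted redex: an elimVec iota-redex


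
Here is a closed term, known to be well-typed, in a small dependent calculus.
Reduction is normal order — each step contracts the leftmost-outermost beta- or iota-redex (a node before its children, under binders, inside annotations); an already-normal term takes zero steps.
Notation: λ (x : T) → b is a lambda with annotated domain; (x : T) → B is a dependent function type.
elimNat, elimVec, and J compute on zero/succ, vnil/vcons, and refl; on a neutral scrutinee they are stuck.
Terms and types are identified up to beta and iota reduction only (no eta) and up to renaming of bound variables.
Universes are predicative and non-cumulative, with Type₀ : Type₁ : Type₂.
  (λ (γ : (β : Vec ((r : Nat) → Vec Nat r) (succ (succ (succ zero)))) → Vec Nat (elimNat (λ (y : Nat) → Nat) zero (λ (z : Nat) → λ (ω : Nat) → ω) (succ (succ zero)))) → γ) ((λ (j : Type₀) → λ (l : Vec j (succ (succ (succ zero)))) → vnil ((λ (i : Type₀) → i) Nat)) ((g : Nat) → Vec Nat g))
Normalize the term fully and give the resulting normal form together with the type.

reduced normal form:
  λ (γ : Vec ((β : Nat) → Vec Nat β) (succ (succ (succ zero)))) → vnil Nat
the term's type:
  (γ : Vec ((β : Nat) → Vec Nat β) (succ (succ (succ zero)))) → Vec Nat zero
observation: normalization takes exactly 3 steps under the normal-order strategy.


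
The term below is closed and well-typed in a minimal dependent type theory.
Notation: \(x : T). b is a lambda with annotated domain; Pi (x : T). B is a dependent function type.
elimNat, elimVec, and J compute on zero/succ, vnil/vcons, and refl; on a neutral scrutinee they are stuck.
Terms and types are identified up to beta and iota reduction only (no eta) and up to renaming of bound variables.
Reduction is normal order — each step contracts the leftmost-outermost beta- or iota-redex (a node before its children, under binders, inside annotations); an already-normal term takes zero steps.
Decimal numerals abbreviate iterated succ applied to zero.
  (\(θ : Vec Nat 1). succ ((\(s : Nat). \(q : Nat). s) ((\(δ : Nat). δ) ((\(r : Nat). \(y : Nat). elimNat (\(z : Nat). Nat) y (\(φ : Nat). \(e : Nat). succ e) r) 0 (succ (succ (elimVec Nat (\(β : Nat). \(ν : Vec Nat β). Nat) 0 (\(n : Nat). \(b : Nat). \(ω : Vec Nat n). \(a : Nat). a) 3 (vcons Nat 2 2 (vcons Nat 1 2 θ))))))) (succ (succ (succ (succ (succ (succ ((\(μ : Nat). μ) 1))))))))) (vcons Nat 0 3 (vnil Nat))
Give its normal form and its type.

normal form:
  3
the term's type:
  Nat
observation: reduction starts at a beta-redex, and 23 normal-order steps reach the normal form.


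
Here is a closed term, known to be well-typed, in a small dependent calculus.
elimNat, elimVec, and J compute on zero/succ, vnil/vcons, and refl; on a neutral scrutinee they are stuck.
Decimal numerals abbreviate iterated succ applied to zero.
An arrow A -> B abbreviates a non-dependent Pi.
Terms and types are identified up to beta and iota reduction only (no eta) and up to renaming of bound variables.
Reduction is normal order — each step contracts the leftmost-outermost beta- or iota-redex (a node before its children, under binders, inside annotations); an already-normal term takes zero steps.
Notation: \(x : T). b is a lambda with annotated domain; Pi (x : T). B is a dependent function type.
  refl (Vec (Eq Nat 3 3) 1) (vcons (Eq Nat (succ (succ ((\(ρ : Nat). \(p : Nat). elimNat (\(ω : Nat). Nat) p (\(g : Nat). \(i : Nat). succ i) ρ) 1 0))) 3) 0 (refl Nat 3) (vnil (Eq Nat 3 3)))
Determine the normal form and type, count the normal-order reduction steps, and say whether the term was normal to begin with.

normal form:
  refl (Vec (Eq Nat 3 3) 1) (vcons (Eq Nat 3 3) 0 (refl Nat 3) (vnil (Eq Nat 3 3)))
inferred type:
  Eq (Vec (Eq Nat 3 3) 1) (vcons (Eq Nat 3 3) 0 (refl Nat 3) (vnil (Eq Nat 3 3))) (vcons (Eq Nat 3 3) 0 (refl Nat 3) (vnil (Eq Nat 3 3)))
normal-order step count: 6
already normal: no
first contracted redex: a beta-redex


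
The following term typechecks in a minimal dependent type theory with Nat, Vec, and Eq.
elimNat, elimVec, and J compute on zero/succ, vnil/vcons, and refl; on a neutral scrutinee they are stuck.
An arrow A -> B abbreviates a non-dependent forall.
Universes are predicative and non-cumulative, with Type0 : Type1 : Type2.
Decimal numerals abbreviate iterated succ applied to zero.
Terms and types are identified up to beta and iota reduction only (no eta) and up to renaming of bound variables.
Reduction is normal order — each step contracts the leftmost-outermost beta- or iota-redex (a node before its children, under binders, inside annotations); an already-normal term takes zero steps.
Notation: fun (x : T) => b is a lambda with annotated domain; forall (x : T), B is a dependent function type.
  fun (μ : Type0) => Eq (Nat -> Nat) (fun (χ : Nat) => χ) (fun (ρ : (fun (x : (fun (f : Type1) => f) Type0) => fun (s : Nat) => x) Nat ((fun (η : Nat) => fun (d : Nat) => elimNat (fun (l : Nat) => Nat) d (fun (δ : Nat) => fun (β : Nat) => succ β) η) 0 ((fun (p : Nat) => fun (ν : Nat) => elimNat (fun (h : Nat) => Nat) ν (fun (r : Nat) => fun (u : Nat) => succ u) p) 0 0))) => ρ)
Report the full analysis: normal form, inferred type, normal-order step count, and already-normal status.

normal form:
  fun (μ : Type0) => Eq (Nat -> Nat) (fun (χ : Nat) => χ) (fun (ρ : Nat) => ρ)
inferred type:
  Type0 -> Type0
normal-order step count: 2
term was already normal: no
first contracted redex: a beta-redex


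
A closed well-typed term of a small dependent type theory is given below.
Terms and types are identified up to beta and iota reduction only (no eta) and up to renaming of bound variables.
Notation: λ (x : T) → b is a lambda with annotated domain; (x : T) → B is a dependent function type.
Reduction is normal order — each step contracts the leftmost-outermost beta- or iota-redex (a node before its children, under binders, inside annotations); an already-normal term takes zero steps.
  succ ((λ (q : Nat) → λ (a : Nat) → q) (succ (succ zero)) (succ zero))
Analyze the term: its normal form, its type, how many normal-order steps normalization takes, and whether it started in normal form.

reduced normal form:
  succ (succ (succ zero))
the term's type:
  Nat
steps to reach normal form (normal order): 2
already normal: no
first redex: a beta-redex


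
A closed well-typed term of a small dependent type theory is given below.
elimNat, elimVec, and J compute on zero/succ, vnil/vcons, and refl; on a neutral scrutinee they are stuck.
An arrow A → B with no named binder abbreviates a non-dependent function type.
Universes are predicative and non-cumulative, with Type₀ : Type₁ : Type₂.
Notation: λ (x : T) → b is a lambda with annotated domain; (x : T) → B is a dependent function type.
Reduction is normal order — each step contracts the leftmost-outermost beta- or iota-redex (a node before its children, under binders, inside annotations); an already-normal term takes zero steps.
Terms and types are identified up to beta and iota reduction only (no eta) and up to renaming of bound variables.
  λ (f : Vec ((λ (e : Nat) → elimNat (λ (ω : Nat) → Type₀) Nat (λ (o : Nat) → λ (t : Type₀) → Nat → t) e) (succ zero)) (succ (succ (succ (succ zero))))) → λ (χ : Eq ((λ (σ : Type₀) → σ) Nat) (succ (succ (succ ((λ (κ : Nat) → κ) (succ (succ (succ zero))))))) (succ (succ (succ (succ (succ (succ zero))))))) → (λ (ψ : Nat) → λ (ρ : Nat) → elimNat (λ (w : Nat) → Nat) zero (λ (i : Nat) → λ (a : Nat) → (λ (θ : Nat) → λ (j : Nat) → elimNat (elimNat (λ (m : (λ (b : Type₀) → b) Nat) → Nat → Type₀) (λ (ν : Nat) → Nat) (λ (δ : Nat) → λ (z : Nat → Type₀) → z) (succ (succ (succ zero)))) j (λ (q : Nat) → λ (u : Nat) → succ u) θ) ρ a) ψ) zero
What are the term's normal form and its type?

normal form:
  λ (f : Vec (Nat → Nat) (succ (succ (succ (succ zero))))) → λ (e : Eq Nat (succ (succ (succ (succ (succ (succ zero)))))) (succ (succ (succ (succ (succ (succ zero))))))) → λ (ω : Nat) → zero
type:
  Vec (Nat → Nat) (succ (succ (succ (succ zero)))) → Eq Nat (succ (succ (succ (succ (succ (succ zero)))))) (succ (succ (succ (succ (succ (succ zero)))))) → Nat → Nat
observation: the leftmost-outermost redex is a beta-redex, and normalization takes 9 steps.


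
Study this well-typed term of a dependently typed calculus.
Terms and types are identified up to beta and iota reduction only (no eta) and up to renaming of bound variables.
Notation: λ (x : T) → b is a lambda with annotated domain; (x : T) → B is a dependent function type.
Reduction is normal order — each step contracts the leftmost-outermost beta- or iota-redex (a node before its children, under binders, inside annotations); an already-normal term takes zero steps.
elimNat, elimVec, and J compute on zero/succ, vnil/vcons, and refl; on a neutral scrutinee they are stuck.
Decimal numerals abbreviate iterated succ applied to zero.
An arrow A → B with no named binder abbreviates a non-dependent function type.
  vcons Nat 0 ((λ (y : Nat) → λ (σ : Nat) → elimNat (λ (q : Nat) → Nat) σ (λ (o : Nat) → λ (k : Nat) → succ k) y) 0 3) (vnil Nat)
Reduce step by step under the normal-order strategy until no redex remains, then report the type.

normal-order reduction:
  vcons Nat 0 ((λ (y : Nat) → λ (σ : Nat) → elimNat (λ (q : Nat) → Nat) σ (λ (o : Nat) → λ (k : Nat) → succ k) y) 0 3) (vnil Nat)
  ~> vcons Nat 0 ((λ (y : Nat) → elimNat (λ (σ : Nat) → Nat) y (λ (q : Nat) → λ (o : Nat) → succ o) 0) 3) (vnil Nat)
  ~> vcons Nat 0 (elimNat (λ (y : Nat) → Nat) 3 (λ (σ : Nat) → λ (q : Nat) → succ q) 0) (vnil Nat)
  ~> vcons Nat 0 3 (vnil Nat)
inferred type:
  Vec Nat 1


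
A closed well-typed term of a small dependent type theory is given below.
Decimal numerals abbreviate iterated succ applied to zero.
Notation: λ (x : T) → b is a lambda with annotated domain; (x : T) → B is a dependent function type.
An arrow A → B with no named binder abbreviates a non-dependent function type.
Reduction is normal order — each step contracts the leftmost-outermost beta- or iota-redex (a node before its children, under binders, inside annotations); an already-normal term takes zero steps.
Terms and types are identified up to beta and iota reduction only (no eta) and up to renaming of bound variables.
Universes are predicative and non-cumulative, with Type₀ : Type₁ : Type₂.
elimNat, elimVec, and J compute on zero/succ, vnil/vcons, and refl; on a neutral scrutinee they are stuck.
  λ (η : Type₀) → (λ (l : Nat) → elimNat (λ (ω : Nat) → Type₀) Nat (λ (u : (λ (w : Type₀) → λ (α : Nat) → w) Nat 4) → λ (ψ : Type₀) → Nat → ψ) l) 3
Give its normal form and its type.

normal form:
  λ (η : Type₀) → Nat → Nat → Nat → Nat
inferred type:
  Type₀ → Type₀
observation: 11 normal-order steps normalize the term, beginning with a beta-redex.


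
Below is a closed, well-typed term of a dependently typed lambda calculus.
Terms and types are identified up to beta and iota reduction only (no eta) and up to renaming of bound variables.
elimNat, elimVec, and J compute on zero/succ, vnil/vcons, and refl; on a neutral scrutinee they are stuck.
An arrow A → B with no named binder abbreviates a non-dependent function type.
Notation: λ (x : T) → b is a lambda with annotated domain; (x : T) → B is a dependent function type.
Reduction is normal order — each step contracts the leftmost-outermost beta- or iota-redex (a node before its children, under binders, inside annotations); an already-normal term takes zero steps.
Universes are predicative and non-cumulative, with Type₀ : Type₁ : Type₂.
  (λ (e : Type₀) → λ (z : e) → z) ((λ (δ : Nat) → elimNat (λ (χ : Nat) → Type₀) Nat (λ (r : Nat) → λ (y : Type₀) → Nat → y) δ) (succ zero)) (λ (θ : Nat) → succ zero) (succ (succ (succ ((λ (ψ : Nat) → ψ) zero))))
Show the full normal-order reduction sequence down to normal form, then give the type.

normal-order reduction:
  (λ (e : Type₀) → λ (z : e) → z) ((λ (δ : Nat) → elimNat (λ (χ : Nat) → Type₀) Nat (λ (r : Nat) → λ (y : Type₀) → Nat → y) δ) (succ zero)) (λ (θ : Nat) → succ zero) (succ (succ (succ ((λ (ψ : Nat) → ψ) zero))))
  ~> (λ (e : (λ (z : Nat) → elimNat (λ (δ : Nat) → Type₀) Nat (λ (χ : Nat) → λ (r : Type₀) → Nat → r) z) (succ zero)) → e) (λ (y : Nat) → succ zero) (succ (succ (succ ((λ (θ : Nat) → θ) zero))))
  ~> (λ (e : Nat) → succ zero) (succ (succ (succ ((λ (z : Nat) → z) zero))))
  ~> succ zero
inferred type:
  Nat


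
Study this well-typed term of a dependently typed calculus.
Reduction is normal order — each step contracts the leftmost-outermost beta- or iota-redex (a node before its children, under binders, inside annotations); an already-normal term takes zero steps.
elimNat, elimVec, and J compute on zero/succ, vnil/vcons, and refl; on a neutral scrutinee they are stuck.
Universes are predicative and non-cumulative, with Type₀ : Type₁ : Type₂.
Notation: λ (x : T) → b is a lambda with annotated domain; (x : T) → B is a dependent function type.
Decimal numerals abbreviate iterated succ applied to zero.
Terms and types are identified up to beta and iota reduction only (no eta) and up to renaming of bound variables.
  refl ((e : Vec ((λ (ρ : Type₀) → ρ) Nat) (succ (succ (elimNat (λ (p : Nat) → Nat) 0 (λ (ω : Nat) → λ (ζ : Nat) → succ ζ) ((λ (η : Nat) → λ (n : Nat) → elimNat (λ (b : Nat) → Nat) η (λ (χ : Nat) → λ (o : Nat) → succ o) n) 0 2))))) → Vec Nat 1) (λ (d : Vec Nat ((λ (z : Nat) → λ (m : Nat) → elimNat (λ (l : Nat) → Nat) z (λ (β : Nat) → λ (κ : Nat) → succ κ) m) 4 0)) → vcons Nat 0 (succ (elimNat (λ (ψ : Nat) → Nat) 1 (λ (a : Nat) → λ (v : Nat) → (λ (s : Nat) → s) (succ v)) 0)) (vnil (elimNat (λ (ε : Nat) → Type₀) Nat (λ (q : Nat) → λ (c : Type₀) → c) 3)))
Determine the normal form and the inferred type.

normal form:
  refl ((e : Vec Nat 4) → Vec Nat 1) (λ (ρ : Vec Nat 4) → vcons Nat 0 2 (vnil Nat))
the term's type:
  Eq ((e : Vec Nat 4) → Vec Nat 1) (λ (ρ : Vec Nat 4) → vcons Nat 0 2 (vnil Nat)) (λ (p : Vec Nat 4) → vcons Nat 0 2 (vnil Nat))
observation: the term reaches its normal form after 31 normal-order steps.


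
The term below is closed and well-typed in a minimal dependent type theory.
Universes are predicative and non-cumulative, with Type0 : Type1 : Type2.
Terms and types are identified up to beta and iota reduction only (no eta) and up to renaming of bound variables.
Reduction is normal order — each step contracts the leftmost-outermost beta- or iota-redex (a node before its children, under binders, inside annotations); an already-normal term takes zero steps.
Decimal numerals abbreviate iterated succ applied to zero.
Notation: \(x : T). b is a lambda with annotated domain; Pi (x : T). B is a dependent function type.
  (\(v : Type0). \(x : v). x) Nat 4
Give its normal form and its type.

reduced normal form:
  4
type:
  Nat
observation: reduction starts at a beta-redex, and 2 normal-order steps reach the normal form.


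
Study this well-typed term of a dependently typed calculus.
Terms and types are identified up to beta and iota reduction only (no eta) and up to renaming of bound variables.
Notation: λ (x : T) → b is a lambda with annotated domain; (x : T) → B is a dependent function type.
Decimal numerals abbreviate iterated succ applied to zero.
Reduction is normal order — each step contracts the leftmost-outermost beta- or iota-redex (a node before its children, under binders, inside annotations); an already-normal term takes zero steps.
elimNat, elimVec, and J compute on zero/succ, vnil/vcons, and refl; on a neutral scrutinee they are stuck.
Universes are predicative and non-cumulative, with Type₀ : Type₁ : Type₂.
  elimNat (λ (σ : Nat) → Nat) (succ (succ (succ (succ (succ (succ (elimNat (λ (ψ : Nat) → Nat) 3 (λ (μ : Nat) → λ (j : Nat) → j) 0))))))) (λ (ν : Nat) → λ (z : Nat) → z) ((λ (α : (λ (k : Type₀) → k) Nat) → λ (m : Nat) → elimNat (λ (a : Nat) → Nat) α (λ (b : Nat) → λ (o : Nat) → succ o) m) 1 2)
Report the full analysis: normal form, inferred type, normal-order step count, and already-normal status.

normal form:
  9
inferred type:
  Nat
normal-order step count: 20
already normal: no
first contracted redex: an elimNat iota-redex


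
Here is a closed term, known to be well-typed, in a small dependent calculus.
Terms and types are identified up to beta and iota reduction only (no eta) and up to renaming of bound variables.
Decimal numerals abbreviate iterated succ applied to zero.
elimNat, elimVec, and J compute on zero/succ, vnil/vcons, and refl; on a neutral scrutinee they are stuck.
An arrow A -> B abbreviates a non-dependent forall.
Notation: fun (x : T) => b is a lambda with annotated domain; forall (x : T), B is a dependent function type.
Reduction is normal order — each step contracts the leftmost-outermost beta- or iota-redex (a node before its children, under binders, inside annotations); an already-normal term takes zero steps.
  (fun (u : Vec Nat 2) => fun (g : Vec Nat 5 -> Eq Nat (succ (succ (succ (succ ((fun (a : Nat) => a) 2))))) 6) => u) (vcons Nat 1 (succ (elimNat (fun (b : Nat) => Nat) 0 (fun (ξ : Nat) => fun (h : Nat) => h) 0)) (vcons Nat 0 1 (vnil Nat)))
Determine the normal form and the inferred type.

reduced normal form:
  fun (u : Vec Nat 5 -> Eq Nat 6 6) => vcons Nat 1 1 (vcons Nat 0 1 (vnil Nat))
inferred type:
  (Vec Nat 5 -> Eq Nat 6 6) -> Vec Nat 2
observation: normalization takes exactly 3 steps under the normal-order strategy.


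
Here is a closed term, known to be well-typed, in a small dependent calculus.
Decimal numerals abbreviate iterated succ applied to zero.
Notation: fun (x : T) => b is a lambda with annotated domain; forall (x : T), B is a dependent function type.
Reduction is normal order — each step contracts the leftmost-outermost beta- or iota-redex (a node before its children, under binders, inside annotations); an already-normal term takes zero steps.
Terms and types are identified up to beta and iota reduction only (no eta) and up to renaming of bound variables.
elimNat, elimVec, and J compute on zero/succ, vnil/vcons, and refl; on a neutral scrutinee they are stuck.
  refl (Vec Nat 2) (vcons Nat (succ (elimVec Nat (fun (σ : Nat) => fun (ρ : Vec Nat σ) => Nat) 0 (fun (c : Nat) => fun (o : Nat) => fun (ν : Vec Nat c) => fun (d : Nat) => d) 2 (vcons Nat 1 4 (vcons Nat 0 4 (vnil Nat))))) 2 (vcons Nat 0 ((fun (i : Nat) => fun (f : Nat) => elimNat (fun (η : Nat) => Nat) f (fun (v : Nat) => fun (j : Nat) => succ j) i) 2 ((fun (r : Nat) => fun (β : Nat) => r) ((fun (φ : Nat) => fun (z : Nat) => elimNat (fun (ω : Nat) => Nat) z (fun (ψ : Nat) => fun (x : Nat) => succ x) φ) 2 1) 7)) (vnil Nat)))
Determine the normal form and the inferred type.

normal form:
  refl (Vec Nat 2) (vcons Nat 1 2 (vcons Nat 0 5 (vnil Nat)))
inferred type:
  Eq (Vec Nat 2) (vcons Nat 1 2 (vcons Nat 0 5 (vnil Nat))) (vcons Nat 1 2 (vcons Nat 0 5 (vnil Nat)))


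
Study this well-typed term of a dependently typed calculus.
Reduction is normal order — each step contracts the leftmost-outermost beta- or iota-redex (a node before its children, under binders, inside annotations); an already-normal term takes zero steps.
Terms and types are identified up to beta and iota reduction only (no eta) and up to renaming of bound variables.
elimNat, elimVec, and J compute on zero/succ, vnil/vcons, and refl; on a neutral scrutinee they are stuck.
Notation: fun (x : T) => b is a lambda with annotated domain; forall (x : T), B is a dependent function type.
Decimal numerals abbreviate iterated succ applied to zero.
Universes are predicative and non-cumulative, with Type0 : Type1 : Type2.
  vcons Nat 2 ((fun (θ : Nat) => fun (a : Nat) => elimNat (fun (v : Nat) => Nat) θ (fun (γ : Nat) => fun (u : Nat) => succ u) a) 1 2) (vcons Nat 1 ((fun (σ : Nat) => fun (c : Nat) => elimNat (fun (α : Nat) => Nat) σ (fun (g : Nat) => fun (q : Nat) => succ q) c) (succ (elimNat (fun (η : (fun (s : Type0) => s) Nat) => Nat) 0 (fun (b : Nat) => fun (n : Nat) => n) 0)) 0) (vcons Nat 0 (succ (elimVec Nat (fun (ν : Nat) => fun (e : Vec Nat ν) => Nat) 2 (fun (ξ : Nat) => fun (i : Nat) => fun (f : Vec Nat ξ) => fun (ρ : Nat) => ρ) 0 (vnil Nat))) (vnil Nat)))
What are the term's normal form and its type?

reduced normal form:
  vcons Nat 2 3 (vcons Nat 1 1 (vcons Nat 0 3 (vnil Nat)))
inferred type:
  Vec Nat 3
observation: the first redex contracted is a beta-redex; the normal form is reached in 14 normal-order steps.


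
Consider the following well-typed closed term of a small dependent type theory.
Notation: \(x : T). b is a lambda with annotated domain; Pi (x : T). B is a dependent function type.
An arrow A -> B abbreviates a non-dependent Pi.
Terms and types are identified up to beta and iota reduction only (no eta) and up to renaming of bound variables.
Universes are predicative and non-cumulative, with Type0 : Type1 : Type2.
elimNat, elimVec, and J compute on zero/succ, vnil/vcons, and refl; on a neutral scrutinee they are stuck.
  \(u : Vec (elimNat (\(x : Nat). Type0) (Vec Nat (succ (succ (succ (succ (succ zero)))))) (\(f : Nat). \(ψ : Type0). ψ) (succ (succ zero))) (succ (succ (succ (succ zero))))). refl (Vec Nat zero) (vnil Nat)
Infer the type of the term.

inferred type:
  Vec (Vec Nat (succ (succ (succ (succ (succ zero)))))) (succ (succ (succ (succ zero)))) -> Eq (Vec Nat zero) (vnil Nat) (vnil Nat)


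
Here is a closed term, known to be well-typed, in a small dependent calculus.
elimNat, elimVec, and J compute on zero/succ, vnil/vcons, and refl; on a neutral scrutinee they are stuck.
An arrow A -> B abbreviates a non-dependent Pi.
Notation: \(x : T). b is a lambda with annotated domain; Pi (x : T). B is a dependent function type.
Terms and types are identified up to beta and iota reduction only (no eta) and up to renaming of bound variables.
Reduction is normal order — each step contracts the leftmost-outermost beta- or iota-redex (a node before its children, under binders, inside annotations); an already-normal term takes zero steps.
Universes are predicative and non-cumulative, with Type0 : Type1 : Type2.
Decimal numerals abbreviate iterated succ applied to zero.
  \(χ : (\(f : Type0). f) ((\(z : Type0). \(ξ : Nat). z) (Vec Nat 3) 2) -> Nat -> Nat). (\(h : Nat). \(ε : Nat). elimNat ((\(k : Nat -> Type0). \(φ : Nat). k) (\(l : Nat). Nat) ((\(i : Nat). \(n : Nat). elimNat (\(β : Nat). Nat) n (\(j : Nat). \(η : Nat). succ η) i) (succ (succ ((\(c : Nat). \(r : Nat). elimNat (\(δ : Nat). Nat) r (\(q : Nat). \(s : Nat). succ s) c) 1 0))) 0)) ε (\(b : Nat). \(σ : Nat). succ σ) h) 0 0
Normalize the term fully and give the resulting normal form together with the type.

normal form:
  \(χ : Vec Nat 3 -> Nat -> Nat). 0
type:
  (Vec Nat 3 -> Nat -> Nat) -> Nat


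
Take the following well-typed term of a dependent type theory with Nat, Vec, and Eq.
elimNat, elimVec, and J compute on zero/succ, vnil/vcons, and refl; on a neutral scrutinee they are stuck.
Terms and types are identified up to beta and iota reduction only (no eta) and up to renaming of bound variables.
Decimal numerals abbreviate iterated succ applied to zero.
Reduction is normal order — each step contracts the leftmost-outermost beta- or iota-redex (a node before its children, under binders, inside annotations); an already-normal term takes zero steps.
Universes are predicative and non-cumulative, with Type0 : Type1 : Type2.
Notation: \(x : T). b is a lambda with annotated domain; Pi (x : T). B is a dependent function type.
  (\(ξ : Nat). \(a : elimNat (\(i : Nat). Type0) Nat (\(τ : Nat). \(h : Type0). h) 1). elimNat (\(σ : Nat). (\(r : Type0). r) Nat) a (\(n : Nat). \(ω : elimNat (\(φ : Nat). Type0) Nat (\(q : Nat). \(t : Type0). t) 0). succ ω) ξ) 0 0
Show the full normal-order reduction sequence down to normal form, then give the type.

reduction (normal order):
  (\(ξ : Nat). \(a : elimNat (\(i : Nat). Type0) Nat (\(τ : Nat). \(h : Type0). h) 1). elimNat (\(σ : Nat). (\(r : Type0). r) Nat) a (\(n : Nat). \(ω : elimNat (\(φ : Nat). Type0) Nat (\(q : Nat). \(t : Type0). t) 0). succ ω) ξ) 0 0
  ~> (\(ξ : elimNat (\(a : Nat). Type0) Nat (\(i : Nat). \(τ : Type0). τ) 1). elimNat (\(h : Nat). (\(σ : Type0). σ) Nat) ξ (\(r : Nat). \(n : elimNat (\(ω : Nat). Type0) Nat (\(φ : Nat). \(q : Type0). q) 0). succ n) 0) 0
  ~> elimNat (\(ξ : Nat). (\(a : Type0). a) Nat) 0 (\(i : Nat). \(τ : elimNat (\(h : Nat). Type0) Nat (\(σ : Nat). \(r : Type0). r) 0). succ τ) 0
  ~> 0
inferred type:
  Nat


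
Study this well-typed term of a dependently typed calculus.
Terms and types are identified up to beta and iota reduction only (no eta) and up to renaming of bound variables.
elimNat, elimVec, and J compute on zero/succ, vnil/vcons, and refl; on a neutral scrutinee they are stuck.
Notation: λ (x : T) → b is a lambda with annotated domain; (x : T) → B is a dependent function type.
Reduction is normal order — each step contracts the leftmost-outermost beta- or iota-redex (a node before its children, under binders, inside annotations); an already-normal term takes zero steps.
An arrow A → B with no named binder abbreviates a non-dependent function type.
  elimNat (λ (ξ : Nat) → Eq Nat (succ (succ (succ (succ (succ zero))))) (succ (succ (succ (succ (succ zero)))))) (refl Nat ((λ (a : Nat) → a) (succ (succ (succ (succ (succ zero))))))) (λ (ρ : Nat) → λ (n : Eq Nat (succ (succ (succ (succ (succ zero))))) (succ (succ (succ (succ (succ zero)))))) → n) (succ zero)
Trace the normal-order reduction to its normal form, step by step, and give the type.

normal-order reduction:
  elimNat (λ (ξ : Nat) → Eq Nat (succ (succ (succ (succ (succ zero))))) (succ (succ (succ (succ (succ zero)))))) (refl Nat ((λ (a : Nat) → a) (succ (succ (succ (succ (succ zero))))))) (λ (ρ : Nat) → λ (n : Eq Nat (succ (succ (succ (succ (succ zero))))) (succ (succ (succ (succ (succ zero)))))) → n) (succ zero)
  ~> (λ (ξ : Nat) → λ (a : Eq Nat (succ (succ (succ (succ (succ zero))))) (succ (succ (succ (succ (succ zero)))))) → a) zero (elimNat (λ (ρ : Nat) → Eq Nat (succ (succ (succ (succ (succ zero))))) (succ (succ (succ (succ (succ zero)))))) (refl Nat ((λ (n : Nat) → n) (succ (succ (succ (succ (succ zero))))))) (λ (g : Nat) → λ (e : Eq Nat (succ (succ (succ (succ (succ zero))))) (succ (succ (succ (succ (succ zero)))))) → e) zero)
  ~> (λ (ξ : Eq Nat (succ (succ (succ (succ (succ zero))))) (succ (succ (succ (succ (succ zero)))))) → ξ) (elimNat (λ (a : Nat) → Eq Nat (succ (succ (succ (succ (succ zero))))) (succ (succ (succ (succ (succ zero)))))) (refl Nat ((λ (ρ : Nat) → ρ) (succ (succ (succ (succ (succ zero))))))) (λ (n : Nat) → λ (g : Eq Nat (succ (succ (succ (succ (succ zero))))) (succ (succ (succ (succ (succ zero)))))) → g) zero)
  ~> elimNat (λ (ξ : Nat) → Eq Nat (succ (succ (succ (succ (succ zero))))) (succ (succ (succ (succ (succ zero)))))) (refl Nat ((λ (a : Nat) → a) (succ (succ (succ (succ (succ zero))))))) (λ (ρ : Nat) → λ (n : Eq Nat (succ (succ (succ (succ (succ zero))))) (succ (succ (succ (succ (succ zero)))))) → n) zero
  ~> refl Nat ((λ (ξ : Nat) → ξ) (succ (succ (succ (succ (succ zero))))))
  ~> refl Nat (succ (succ (succ (succ (succ zero)))))
the term's type:
  Eq Nat (succ (succ (succ (succ (succ zero))))) (succ (succ (succ (succ (succ zero)))))


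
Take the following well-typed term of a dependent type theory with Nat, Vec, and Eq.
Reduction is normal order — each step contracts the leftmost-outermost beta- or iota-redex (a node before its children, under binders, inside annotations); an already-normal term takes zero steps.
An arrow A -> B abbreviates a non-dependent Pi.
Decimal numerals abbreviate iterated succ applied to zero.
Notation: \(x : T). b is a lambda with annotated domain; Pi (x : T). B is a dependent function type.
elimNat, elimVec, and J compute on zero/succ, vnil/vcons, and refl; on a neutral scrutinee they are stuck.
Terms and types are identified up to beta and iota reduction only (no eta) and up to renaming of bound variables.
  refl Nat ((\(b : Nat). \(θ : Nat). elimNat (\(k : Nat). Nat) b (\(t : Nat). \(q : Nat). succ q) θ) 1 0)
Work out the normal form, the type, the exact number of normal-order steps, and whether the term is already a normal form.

reduced normal form:
  refl Nat 1
inferred type:
  Eq Nat 1 1
normal-order step count: 3
term was already normal: no
first redex: a beta-redex


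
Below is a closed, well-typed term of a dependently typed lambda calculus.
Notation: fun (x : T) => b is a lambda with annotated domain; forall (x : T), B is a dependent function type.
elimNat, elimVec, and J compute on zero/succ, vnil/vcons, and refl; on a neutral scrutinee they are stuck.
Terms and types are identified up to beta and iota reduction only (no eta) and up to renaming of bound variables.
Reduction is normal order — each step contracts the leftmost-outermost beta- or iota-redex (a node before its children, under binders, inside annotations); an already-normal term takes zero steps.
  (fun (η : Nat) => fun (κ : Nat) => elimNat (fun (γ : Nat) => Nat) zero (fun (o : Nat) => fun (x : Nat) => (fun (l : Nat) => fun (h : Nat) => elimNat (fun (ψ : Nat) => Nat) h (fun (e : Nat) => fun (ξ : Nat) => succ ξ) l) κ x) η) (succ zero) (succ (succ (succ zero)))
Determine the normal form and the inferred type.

resulting normal form:
  succ (succ (succ zero))
type:
  Nat


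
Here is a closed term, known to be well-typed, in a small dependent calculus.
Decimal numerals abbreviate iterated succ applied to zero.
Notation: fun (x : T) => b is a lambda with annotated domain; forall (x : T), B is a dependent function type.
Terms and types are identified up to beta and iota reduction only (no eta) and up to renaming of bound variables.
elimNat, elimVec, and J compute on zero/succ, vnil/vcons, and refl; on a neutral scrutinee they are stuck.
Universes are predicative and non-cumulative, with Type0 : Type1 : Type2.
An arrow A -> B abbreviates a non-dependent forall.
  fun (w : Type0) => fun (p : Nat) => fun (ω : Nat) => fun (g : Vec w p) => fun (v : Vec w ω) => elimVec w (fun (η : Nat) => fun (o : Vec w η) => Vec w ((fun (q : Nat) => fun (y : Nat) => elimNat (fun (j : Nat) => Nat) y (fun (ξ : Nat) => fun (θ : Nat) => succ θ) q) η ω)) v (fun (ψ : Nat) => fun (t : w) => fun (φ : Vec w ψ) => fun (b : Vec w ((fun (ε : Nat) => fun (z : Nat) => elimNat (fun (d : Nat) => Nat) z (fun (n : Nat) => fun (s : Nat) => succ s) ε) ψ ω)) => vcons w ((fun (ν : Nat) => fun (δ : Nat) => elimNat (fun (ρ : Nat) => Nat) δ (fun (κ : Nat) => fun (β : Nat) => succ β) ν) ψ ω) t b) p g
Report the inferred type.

type:
  forall (w : Type0), forall (p : Nat), forall (ω : Nat), Vec w p -> Vec w ω -> Vec w (elimNat (fun (g : Nat) => Nat) ω (fun (v : Nat) => fun (η : Nat) => succ η) p)


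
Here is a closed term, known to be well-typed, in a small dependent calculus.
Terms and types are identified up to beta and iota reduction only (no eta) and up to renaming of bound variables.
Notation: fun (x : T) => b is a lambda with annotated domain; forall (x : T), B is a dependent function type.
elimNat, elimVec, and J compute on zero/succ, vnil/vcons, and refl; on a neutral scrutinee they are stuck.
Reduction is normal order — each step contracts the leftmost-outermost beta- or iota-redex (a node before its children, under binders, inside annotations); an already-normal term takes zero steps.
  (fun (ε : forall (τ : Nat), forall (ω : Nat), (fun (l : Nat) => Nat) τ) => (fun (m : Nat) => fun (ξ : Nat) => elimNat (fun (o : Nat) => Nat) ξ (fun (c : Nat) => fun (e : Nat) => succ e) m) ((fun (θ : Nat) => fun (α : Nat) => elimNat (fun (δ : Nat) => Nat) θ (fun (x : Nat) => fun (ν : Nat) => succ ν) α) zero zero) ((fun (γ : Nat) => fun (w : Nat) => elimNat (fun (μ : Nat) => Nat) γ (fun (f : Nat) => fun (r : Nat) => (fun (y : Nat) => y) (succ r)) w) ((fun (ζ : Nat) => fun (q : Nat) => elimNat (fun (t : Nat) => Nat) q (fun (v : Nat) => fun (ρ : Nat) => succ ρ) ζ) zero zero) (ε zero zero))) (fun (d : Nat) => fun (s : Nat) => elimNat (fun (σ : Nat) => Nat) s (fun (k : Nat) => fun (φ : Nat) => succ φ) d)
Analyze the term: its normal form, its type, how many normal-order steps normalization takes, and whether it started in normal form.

resulting normal form:
  zero
the term's type:
  Nat
steps to reach normal form (normal order): 17
term was already normal: no
first contracted redex: a beta-redex


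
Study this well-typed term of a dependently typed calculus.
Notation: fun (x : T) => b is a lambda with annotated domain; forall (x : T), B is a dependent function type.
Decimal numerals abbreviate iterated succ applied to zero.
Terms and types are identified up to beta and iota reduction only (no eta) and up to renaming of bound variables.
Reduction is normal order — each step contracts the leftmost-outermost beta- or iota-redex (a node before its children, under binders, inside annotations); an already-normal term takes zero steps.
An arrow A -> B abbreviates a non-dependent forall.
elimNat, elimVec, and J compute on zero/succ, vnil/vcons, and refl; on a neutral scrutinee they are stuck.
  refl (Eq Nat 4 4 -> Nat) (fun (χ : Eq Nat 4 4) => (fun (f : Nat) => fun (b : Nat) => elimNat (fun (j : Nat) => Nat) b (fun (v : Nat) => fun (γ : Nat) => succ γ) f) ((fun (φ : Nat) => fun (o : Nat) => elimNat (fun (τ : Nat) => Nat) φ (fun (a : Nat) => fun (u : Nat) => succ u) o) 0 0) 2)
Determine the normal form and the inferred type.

reduced normal form:
  refl (Eq Nat 4 4 -> Nat) (fun (χ : Eq Nat 4 4) => 2)
the term's type:
  Eq (Eq Nat 4 4 -> Nat) (fun (χ : Eq Nat 4 4) => 2) (fun (f : Eq Nat 4 4) => 2)
observation: contracting a beta-redex first, the term normalizes in 6 steps.


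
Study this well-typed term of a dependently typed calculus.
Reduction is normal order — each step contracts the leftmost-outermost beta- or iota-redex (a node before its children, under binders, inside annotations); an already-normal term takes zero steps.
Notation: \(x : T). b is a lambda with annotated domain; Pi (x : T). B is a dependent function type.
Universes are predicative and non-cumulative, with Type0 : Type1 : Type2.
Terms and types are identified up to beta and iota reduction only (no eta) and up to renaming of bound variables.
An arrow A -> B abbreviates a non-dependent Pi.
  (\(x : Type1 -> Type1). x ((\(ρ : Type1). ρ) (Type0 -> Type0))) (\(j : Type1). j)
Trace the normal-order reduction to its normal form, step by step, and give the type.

normal-order reduction:
  (\(x : Type1 -> Type1). x ((\(ρ : Type1). ρ) (Type0 -> Type0))) (\(j : Type1). j)
  ~> (\(x : Type1). x) ((\(ρ : Type1). ρ) (Type0 -> Type0))
  ~> (\(x : Type1). x) (Type0 -> Type0)
  ~> Type0 -> Type0
the term's type:
  Type1


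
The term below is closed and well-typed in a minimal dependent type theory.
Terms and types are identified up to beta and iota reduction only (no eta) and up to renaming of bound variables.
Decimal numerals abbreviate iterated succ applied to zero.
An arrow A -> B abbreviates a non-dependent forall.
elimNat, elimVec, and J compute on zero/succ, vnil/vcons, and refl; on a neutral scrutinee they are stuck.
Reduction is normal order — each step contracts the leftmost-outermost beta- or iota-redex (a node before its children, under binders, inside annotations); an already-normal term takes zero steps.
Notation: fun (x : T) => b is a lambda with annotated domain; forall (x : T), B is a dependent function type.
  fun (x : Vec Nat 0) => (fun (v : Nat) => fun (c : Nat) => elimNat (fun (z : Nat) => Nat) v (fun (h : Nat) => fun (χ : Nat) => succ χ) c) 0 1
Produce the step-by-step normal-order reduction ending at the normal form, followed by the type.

normal-order reduction sequence:
  fun (x : Vec Nat 0) => (fun (v : Nat) => fun (c : Nat) => elimNat (fun (z : Nat) => Nat) v (fun (h : Nat) => fun (χ : Nat) => succ χ) c) 0 1
  ~> fun (x : Vec Nat 0) => (fun (v : Nat) => elimNat (fun (c : Nat) => Nat) 0 (fun (z : Nat) => fun (h : Nat) => succ h) v) 1
  ~> fun (x : Vec Nat 0) => elimNat (fun (v : Nat) => Nat) 0 (fun (c : Nat) => fun (z : Nat) => succ z) 1
  ~> fun (x : Vec Nat 0) => (fun (v : Nat) => fun (c : Nat) => succ c) 0 (elimNat (fun (z : Nat) => Nat) 0 (fun (h : Nat) => fun (χ : Nat) => succ χ) 0)
  ~> fun (x : Vec Nat 0) => (fun (v : Nat) => succ v) (elimNat (fun (c : Nat) => Nat) 0 (fun (z : Nat) => fun (h : Nat) => succ h) 0)
  ~> fun (x : Vec Nat 0) => succ (elimNat (fun (v : Nat) => Nat) 0 (fun (c : Nat) => fun (z : Nat) => succ z) 0)
  ~> fun (x : Vec Nat 0) => 1
the term's type:
  Vec Nat 0 -> Nat


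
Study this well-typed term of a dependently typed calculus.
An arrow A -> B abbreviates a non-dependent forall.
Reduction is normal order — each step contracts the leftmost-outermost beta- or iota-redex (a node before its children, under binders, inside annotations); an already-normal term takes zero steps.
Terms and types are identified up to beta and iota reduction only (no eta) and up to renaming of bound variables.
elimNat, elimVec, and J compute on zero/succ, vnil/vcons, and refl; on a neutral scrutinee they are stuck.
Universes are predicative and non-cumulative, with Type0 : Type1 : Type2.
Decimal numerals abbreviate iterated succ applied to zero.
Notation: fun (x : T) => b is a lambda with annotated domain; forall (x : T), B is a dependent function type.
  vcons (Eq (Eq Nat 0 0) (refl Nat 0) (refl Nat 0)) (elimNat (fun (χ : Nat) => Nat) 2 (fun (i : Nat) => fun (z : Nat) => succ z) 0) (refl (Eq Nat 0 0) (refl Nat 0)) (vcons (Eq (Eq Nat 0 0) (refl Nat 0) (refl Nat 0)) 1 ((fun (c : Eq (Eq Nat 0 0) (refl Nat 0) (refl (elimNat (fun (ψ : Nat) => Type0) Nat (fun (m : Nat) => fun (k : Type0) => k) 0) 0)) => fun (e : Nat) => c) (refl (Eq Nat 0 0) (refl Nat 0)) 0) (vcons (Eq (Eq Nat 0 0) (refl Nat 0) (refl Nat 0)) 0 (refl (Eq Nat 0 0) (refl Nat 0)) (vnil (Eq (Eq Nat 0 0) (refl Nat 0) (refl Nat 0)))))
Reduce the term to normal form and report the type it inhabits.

reduced normal form:
  vcons (Eq (Eq Nat 0 0) (refl Nat 0) (refl Nat 0)) 2 (refl (Eq Nat 0 0) (refl Nat 0)) (vcons (Eq (Eq Nat 0 0) (refl Nat 0) (refl Nat 0)) 1 (refl (Eq Nat 0 0) (refl Nat 0)) (vcons (Eq (Eq Nat 0 0) (refl Nat 0) (refl Nat 0)) 0 (refl (Eq Nat 0 0) (refl Nat 0)) (vnil (Eq (Eq Nat 0 0) (refl Nat 0) (refl Nat 0)))))
type:
  Vec (Eq (Eq Nat 0 0) (refl Nat 0) (refl Nat 0)) 3
observation: 3 normal-order steps separate the term from its normal form.
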